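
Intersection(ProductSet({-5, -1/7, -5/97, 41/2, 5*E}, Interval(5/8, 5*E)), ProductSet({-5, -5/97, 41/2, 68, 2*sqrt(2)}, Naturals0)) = ProductSet({-5, -5/97, 41/2}, Range(1, 14, 1))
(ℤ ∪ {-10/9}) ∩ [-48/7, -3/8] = {-6, -5, …, -1} ∪ {-10/9}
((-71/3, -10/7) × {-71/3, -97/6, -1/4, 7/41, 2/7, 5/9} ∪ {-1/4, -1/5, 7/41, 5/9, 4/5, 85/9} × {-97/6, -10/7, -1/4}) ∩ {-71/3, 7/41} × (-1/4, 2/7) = ∅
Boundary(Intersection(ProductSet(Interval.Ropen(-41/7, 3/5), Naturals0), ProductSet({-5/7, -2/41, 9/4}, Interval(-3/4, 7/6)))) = ProductSet({-5/7, -2/41}, Range(0, 2, 1))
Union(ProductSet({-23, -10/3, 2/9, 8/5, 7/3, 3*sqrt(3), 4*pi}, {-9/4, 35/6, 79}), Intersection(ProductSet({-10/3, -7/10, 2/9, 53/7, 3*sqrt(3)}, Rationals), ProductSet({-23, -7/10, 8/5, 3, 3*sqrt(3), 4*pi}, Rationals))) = Union(ProductSet({-7/10, 3*sqrt(3)}, Rationals), ProductSet({-23, -10/3, 2/9, 8/5, 7/3, 3*sqrt(3), 4*pi}, {-9/4, 35/6, 79}))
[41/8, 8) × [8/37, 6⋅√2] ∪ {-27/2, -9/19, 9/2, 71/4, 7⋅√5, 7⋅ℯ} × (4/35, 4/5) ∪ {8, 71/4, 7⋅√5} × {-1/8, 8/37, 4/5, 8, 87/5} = ({8, 71/4, 7⋅√5} × {-1/8, 8/37, 4/5, 8, 87/5}) ∪ ([41/8, 8) × [8/37, 6⋅√2]) ∪ ({-27/2, -9/19, 9/2, 71/4, 7⋅√5, 7⋅ℯ} × (4/35, 4/5))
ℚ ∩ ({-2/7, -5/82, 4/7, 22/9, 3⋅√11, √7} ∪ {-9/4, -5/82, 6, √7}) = {-9/4, -2/7, -5/82, 4/7, 22/9, 6}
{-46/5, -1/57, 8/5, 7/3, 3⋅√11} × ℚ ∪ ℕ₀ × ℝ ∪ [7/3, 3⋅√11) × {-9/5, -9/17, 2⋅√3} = (ℕ₀ × ℝ) ∪ ({-46/5, -1/57, 8/5, 7/3, 3⋅√11} × ℚ) ∪ ([7/3, 3⋅√11) × {-9/5, -9/17, 2⋅√3})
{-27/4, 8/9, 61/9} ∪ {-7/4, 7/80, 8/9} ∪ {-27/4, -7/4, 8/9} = {-27/4, -7/4, 7/80, 8/9, 61/9}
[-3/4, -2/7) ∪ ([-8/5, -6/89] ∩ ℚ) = [-3/4, -2/7] ∪ (ℚ ∩ [-8/5, -6/89])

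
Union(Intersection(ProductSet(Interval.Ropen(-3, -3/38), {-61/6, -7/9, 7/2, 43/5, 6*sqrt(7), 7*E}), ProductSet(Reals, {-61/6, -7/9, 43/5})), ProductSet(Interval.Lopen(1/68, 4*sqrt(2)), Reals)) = Union(ProductSet(Interval.Ropen(-3, -3/38), {-61/6, -7/9, 43/5}), ProductSet(Interval.Lopen(1/68, 4*sqrt(2)), Reals))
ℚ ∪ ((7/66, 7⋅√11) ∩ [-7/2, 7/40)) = ℚ ∪ [7/66, 7/40]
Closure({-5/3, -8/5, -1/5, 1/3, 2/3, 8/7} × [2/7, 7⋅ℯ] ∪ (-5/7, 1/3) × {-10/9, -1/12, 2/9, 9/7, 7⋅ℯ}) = ([-5/7, 1/3] × {-10/9, -1/12, 2/9, 9/7, 7⋅ℯ}) ∪ ({-5/3, -8/5, -1/5, 1/3, 2/3, 8/7} × [2/7, 7⋅ℯ])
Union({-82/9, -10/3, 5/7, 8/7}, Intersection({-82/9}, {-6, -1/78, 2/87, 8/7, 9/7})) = {-82/9, -10/3, 5/7, 8/7}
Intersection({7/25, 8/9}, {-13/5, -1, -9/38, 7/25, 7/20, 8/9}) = {7/25, 8/9}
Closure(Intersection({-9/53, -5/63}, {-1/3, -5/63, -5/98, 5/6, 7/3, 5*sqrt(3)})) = {-5/63}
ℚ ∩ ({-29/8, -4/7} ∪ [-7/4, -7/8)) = {-29/8, -4/7} ∪ (ℚ ∩ [-7/4, -7/8))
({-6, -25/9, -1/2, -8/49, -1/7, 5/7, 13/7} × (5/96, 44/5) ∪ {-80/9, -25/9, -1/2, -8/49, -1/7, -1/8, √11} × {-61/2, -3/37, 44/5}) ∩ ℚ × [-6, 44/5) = ({-80/9, -25/9, -1/2, -8/49, -1/7, -1/8} × {-3/37}) ∪ ({-6, -25/9, -1/2, -8/49, -1/7, 5/7, 13/7} × (5/96, 44/5))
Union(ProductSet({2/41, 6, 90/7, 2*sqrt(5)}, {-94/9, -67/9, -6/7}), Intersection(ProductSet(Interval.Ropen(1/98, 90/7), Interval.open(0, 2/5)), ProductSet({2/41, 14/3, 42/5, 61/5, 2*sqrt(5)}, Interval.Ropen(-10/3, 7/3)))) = Union(ProductSet({2/41, 6, 90/7, 2*sqrt(5)}, {-94/9, -67/9, -6/7}), ProductSet({2/41, 14/3, 42/5, 61/5, 2*sqrt(5)}, Interval.open(0, 2/5)))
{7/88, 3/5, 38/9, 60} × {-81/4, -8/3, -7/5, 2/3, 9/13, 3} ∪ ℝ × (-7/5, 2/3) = (ℝ × (-7/5, 2/3)) ∪ ({7/88, 3/5, 38/9, 60} × {-81/4, -8/3, -7/5, 2/3, 9/13, 3})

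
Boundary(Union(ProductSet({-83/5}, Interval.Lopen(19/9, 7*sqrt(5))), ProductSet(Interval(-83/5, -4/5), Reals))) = ProductSet({-83/5, -4/5}, Reals)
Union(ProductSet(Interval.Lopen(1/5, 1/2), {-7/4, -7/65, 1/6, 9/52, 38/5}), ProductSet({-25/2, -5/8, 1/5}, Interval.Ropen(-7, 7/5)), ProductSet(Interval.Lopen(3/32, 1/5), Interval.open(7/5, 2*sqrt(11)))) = Union(ProductSet({-25/2, -5/8, 1/5}, Interval.Ropen(-7, 7/5)), ProductSet(Interval.Lopen(3/32, 1/5), Interval.open(7/5, 2*sqrt(11))), ProductSet(Interval.Lopen(1/5, 1/2), {-7/4, -7/65, 1/6, 9/52, 38/5}))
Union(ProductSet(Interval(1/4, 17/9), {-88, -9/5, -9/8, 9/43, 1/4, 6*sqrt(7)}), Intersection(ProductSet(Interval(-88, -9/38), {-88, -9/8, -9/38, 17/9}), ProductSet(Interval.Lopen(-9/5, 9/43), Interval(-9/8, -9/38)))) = Union(ProductSet(Interval.Lopen(-9/5, -9/38), {-9/8, -9/38}), ProductSet(Interval(1/4, 17/9), {-88, -9/5, -9/8, 9/43, 1/4, 6*sqrt(7)}))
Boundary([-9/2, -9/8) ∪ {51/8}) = {-9/2, -9/8, 51/8}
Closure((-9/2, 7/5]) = [-9/2, 7/5]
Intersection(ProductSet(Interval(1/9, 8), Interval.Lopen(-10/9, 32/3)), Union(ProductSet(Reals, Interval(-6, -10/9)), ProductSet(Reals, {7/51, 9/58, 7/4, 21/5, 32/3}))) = ProductSet(Interval(1/9, 8), {7/51, 9/58, 7/4, 21/5, 32/3})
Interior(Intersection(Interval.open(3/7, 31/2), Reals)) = Interval.open(3/7, 31/2)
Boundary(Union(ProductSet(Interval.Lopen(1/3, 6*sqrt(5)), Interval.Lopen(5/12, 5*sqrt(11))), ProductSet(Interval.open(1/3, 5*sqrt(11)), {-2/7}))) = Union(ProductSet({1/3, 6*sqrt(5)}, Interval(5/12, 5*sqrt(11))), ProductSet(Interval(1/3, 5*sqrt(11)), {-2/7}), ProductSet(Interval(1/3, 6*sqrt(5)), {5/12, 5*sqrt(11)}))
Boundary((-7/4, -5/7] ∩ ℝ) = {-7/4, -5/7}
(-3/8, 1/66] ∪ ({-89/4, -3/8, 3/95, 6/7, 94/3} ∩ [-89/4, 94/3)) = {-89/4, 3/95, 6/7} ∪ [-3/8, 1/66]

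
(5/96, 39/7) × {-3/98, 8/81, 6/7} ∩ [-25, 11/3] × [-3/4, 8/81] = (5/96, 11/3] × {-3/98, 8/81}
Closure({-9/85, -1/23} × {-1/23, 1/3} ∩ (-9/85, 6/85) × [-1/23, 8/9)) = {-1/23} × {-1/23, 1/3}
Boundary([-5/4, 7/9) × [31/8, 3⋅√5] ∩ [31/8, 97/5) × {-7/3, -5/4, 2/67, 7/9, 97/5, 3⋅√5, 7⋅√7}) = ∅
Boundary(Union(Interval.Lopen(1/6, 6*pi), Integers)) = Union(Complement(Integers, Interval.open(1/6, 6*pi)), {1/6, 6*pi})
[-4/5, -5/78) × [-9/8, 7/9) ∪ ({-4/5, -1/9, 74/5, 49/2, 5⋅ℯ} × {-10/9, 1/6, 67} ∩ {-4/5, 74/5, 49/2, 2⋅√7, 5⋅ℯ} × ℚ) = ([-4/5, -5/78) × [-9/8, 7/9)) ∪ ({-4/5, 74/5, 49/2, 5⋅ℯ} × {-10/9, 1/6, 67})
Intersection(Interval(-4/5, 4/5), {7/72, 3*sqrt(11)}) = {7/72}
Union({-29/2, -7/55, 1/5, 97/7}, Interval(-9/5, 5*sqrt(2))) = Union({-29/2, 97/7}, Interval(-9/5, 5*sqrt(2)))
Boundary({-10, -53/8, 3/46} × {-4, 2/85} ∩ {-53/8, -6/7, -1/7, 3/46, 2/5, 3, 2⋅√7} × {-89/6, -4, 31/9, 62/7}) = {-53/8, 3/46} × {-4}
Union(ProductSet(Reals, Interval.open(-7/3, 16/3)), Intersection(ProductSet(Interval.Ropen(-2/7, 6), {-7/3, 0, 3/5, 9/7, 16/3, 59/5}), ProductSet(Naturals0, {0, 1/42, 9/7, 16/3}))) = Union(ProductSet(Range(0, 6, 1), {0, 9/7, 16/3}), ProductSet(Reals, Interval.open(-7/3, 16/3)))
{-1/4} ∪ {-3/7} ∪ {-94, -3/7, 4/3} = {-94, -3/7, -1/4, 4/3}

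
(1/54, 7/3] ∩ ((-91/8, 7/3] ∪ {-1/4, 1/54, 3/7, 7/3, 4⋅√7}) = (1/54, 7/3]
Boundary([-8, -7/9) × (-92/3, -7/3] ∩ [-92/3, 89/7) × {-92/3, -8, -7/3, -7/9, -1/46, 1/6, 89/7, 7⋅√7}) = [-8, -7/9] × {-8, -7/3}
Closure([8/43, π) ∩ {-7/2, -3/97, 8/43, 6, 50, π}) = {8/43}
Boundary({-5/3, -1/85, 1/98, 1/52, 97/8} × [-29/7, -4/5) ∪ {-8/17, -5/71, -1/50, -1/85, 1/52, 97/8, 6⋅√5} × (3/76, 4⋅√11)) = ({-5/3, -1/85, 1/98, 1/52, 97/8} × [-29/7, -4/5]) ∪ ({-8/17, -5/71, -1/50, -1/85, 1/52, 97/8, 6⋅√5} × [3/76, 4⋅√11])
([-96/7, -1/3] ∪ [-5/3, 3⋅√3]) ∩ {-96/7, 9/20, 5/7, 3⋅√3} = {-96/7, 9/20, 5/7, 3⋅√3}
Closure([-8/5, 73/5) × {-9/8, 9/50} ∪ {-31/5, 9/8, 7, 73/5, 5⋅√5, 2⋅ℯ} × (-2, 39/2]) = ([-8/5, 73/5] × {-9/8, 9/50}) ∪ ({-31/5, 9/8, 7, 73/5, 5⋅√5, 2⋅ℯ} × [-2, 39/2])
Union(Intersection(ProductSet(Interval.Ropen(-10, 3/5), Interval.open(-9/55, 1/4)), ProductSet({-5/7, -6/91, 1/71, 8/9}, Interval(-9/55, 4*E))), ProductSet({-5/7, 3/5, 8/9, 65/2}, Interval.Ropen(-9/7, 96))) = Union(ProductSet({-5/7, -6/91, 1/71}, Interval.open(-9/55, 1/4)), ProductSet({-5/7, 3/5, 8/9, 65/2}, Interval.Ropen(-9/7, 96)))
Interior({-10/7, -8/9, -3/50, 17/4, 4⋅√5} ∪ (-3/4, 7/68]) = (-3/4, 7/68)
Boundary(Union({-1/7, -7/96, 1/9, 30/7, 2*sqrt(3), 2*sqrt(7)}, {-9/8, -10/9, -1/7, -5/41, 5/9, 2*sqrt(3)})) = {-9/8, -10/9, -1/7, -5/41, -7/96, 1/9, 5/9, 30/7, 2*sqrt(3), 2*sqrt(7)}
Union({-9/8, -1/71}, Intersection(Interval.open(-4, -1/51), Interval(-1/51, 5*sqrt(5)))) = {-9/8, -1/71}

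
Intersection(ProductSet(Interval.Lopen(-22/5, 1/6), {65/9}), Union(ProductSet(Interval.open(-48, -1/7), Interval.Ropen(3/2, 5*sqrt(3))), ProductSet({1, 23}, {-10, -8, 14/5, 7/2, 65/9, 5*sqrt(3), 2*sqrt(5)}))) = ProductSet(Interval.open(-22/5, -1/7), {65/9})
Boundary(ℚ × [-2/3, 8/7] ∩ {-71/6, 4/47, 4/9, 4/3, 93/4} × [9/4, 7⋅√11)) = ∅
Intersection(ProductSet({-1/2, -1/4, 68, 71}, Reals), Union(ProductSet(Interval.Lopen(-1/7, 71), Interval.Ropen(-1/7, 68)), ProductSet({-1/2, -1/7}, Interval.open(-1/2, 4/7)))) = Union(ProductSet({-1/2}, Interval.open(-1/2, 4/7)), ProductSet({68, 71}, Interval.Ropen(-1/7, 68)))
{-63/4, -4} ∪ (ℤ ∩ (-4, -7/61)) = {-63/4, -4} ∪ {-3, -2, -1}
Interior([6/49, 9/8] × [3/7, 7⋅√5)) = (6/49, 9/8) × (3/7, 7⋅√5)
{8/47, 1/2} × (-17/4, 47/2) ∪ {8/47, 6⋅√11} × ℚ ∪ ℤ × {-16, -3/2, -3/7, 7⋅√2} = ({8/47, 1/2} × (-17/4, 47/2)) ∪ ({8/47, 6⋅√11} × ℚ) ∪ (ℤ × {-16, -3/2, -3/7, 7⋅√2})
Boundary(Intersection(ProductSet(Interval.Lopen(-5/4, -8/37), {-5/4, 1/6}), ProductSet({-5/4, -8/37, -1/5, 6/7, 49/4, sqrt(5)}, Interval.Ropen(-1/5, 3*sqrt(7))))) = ProductSet({-8/37}, {1/6})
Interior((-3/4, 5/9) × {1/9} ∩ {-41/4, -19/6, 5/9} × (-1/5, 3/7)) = ∅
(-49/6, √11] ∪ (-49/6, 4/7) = (-49/6, √11]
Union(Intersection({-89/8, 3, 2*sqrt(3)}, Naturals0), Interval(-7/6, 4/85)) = Union({3}, Interval(-7/6, 4/85))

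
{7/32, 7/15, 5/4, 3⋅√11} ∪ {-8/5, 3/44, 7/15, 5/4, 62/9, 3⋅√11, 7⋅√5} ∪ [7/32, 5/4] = {-8/5, 3/44, 62/9, 3⋅√11, 7⋅√5} ∪ [7/32, 5/4]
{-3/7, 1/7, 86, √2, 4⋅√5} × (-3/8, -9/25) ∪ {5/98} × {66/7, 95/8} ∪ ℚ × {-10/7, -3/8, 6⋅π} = ({5/98} × {66/7, 95/8}) ∪ (ℚ × {-10/7, -3/8, 6⋅π}) ∪ ({-3/7, 1/7, 86, √2, 4⋅√5} × (-3/8, -9/25))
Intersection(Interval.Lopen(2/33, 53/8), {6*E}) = EmptySet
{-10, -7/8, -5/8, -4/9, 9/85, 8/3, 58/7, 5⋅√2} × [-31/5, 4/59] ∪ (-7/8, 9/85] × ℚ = ((-7/8, 9/85] × ℚ) ∪ ({-10, -7/8, -5/8, -4/9, 9/85, 8/3, 58/7, 5⋅√2} × [-31/5, 4/59])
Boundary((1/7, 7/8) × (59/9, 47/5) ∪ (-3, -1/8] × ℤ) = ([-3, -1/8] × ℤ) ∪ ({1/7, 7/8} × [59/9, 47/5]) ∪ ([1/7, 7/8] × {59/9, 47/5})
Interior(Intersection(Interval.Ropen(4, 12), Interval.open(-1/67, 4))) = EmptySet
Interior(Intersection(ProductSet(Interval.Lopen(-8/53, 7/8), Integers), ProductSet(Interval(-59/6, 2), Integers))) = EmptySet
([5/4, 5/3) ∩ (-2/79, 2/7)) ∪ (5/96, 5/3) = (5/96, 5/3)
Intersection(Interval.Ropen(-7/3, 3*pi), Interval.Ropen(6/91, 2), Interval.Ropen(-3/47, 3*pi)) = Interval.Ropen(6/91, 2)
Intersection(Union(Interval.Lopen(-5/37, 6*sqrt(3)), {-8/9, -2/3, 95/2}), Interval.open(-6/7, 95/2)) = Union({-2/3}, Interval.Lopen(-5/37, 6*sqrt(3)))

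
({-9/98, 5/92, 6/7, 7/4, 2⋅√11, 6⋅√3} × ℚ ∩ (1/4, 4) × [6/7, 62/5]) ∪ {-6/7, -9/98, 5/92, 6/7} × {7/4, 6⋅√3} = ({6/7, 7/4} × (ℚ ∩ [6/7, 62/5])) ∪ ({-6/7, -9/98, 5/92, 6/7} × {7/4, 6⋅√3})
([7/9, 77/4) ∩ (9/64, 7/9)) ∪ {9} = {9}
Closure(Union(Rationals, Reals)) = Reals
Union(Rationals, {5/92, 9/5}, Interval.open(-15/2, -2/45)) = Union(Interval(-15/2, -2/45), Rationals)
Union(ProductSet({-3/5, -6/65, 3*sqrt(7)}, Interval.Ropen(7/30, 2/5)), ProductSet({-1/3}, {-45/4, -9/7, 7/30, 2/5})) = Union(ProductSet({-1/3}, {-45/4, -9/7, 7/30, 2/5}), ProductSet({-3/5, -6/65, 3*sqrt(7)}, Interval.Ropen(7/30, 2/5)))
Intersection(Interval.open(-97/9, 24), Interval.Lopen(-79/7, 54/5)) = Interval.Lopen(-97/9, 54/5)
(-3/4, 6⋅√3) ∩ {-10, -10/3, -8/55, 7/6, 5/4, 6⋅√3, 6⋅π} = {-8/55, 7/6, 5/4}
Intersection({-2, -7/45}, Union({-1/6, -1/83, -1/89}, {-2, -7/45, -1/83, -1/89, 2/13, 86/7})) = {-2, -7/45}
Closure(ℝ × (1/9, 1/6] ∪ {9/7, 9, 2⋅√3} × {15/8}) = (ℝ × [1/9, 1/6]) ∪ ({9/7, 9, 2⋅√3} × {15/8})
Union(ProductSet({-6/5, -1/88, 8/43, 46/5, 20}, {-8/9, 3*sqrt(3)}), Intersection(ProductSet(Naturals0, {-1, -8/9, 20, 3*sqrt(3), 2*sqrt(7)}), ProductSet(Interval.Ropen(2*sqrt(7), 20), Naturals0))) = Union(ProductSet({-6/5, -1/88, 8/43, 46/5, 20}, {-8/9, 3*sqrt(3)}), ProductSet(Range(6, 20, 1), {20}))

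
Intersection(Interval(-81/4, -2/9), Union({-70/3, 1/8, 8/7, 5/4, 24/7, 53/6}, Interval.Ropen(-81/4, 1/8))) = Interval(-81/4, -2/9)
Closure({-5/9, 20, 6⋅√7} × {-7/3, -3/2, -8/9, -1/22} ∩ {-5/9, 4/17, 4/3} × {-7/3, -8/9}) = {-5/9} × {-7/3, -8/9}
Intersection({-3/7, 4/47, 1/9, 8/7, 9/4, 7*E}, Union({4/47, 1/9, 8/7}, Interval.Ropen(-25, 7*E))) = {-3/7, 4/47, 1/9, 8/7, 9/4}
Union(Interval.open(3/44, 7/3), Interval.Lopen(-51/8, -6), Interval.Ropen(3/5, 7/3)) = Union(Interval.Lopen(-51/8, -6), Interval.open(3/44, 7/3))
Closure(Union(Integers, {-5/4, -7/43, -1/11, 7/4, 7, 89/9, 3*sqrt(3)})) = Union({-5/4, -7/43, -1/11, 7/4, 89/9, 3*sqrt(3)}, Integers)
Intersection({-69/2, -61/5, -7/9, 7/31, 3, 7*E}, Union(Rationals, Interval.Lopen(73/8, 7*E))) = {-69/2, -61/5, -7/9, 7/31, 3, 7*E}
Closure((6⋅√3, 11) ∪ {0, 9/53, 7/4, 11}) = {0, 9/53, 7/4} ∪ [6⋅√3, 11]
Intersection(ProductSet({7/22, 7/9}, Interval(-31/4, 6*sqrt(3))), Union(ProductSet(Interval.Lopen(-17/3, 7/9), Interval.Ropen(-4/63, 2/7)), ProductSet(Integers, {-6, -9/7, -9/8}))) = ProductSet({7/22, 7/9}, Interval.Ropen(-4/63, 2/7))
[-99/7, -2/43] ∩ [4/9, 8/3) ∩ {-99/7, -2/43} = ∅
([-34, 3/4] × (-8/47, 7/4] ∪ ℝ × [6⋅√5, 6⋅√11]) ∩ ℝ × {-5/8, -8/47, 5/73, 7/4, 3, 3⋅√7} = [-34, 3/4] × {5/73, 7/4}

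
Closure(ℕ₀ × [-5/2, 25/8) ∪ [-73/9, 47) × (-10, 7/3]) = (ℕ₀ × [-5/2, 25/8]) ∪ ({-73/9, 47} × [-10, 7/3]) ∪ ([-73/9, 47] × {-10, 7/3}) ∪ ([-73/9, 47) × (-10, 7/3])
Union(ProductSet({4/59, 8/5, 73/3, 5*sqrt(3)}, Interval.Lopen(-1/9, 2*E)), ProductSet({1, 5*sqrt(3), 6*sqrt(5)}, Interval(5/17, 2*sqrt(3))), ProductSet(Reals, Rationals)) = Union(ProductSet({1, 5*sqrt(3), 6*sqrt(5)}, Interval(5/17, 2*sqrt(3))), ProductSet({4/59, 8/5, 73/3, 5*sqrt(3)}, Interval.Lopen(-1/9, 2*E)), ProductSet(Reals, Rationals))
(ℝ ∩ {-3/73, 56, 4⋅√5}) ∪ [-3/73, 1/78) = [-3/73, 1/78) ∪ {56, 4⋅√5}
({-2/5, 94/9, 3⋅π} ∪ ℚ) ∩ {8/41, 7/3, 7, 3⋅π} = {8/41, 7/3, 7, 3⋅π}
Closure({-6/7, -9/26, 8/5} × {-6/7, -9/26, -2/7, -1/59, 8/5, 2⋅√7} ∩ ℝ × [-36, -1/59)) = {-6/7, -9/26, 8/5} × {-6/7, -9/26, -2/7}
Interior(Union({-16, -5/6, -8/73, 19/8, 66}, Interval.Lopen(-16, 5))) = Interval.open(-16, 5)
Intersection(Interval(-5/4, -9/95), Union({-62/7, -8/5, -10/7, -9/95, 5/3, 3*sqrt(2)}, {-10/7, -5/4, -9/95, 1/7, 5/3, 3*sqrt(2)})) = {-5/4, -9/95}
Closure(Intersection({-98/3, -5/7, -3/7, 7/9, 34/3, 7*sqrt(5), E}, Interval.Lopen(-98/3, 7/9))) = {-5/7, -3/7, 7/9}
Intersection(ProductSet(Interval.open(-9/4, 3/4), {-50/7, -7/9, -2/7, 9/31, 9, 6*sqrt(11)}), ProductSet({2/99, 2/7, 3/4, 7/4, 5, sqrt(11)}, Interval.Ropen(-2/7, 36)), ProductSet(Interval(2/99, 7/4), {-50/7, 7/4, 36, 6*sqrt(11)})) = ProductSet({2/99, 2/7}, {6*sqrt(11)})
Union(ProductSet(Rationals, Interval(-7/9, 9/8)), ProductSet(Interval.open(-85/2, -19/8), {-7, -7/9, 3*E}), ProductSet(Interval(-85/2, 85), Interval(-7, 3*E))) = Union(ProductSet(Interval(-85/2, 85), Interval(-7, 3*E)), ProductSet(Rationals, Interval(-7/9, 9/8)))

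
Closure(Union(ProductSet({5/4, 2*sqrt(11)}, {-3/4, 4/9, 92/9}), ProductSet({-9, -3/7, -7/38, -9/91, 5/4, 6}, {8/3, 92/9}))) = Union(ProductSet({5/4, 2*sqrt(11)}, {-3/4, 4/9, 92/9}), ProductSet({-9, -3/7, -7/38, -9/91, 5/4, 6}, {8/3, 92/9}))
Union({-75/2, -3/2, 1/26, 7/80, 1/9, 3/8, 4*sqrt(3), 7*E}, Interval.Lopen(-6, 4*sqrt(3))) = Union({-75/2, 7*E}, Interval.Lopen(-6, 4*sqrt(3)))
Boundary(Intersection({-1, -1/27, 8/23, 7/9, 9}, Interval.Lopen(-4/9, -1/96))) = {-1/27}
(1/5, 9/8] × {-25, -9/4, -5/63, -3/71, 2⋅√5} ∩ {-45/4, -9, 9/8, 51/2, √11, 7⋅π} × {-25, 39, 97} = {9/8} × {-25}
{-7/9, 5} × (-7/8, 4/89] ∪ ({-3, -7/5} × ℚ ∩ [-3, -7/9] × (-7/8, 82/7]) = ({-7/9, 5} × (-7/8, 4/89]) ∪ ({-3, -7/5} × (ℚ ∩ (-7/8, 82/7]))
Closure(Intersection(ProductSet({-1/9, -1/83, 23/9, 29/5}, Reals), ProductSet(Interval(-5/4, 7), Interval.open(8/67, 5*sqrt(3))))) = ProductSet({-1/9, -1/83, 23/9, 29/5}, Interval(8/67, 5*sqrt(3)))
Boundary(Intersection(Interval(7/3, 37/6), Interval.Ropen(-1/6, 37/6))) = {7/3, 37/6}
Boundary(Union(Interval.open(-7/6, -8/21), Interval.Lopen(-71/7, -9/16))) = {-71/7, -8/21}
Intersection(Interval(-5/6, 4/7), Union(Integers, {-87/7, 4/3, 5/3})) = Range(0, 1, 1)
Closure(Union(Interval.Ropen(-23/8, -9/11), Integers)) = Union(Integers, Interval(-23/8, -9/11))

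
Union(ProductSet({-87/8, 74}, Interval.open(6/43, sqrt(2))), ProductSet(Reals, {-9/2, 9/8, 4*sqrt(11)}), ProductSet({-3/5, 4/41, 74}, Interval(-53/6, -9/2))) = Union(ProductSet({-87/8, 74}, Interval.open(6/43, sqrt(2))), ProductSet({-3/5, 4/41, 74}, Interval(-53/6, -9/2)), ProductSet(Reals, {-9/2, 9/8, 4*sqrt(11)}))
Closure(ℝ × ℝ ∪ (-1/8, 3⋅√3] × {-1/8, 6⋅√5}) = ℝ × ℝ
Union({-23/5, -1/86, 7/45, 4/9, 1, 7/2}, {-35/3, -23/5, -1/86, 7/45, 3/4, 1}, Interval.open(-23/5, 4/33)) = Union({-35/3, 7/45, 4/9, 3/4, 1, 7/2}, Interval.Ropen(-23/5, 4/33))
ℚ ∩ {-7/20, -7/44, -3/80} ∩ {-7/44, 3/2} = {-7/44}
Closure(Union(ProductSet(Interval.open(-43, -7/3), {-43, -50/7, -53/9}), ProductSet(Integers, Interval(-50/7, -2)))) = Union(ProductSet(Integers, Interval(-50/7, -2)), ProductSet(Interval(-43, -7/3), {-43, -50/7, -53/9}))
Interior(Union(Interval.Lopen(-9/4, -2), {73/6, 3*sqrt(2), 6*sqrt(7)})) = Interval.open(-9/4, -2)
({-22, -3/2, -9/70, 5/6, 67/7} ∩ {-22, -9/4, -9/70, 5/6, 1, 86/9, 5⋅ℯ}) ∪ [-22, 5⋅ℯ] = [-22, 5⋅ℯ]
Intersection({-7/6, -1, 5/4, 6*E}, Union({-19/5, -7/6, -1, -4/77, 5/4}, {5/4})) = {-7/6, -1, 5/4}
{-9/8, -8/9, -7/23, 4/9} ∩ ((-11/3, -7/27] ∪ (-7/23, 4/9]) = {-9/8, -8/9, -7/23, 4/9}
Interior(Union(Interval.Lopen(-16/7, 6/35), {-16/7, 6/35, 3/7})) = Interval.open(-16/7, 6/35)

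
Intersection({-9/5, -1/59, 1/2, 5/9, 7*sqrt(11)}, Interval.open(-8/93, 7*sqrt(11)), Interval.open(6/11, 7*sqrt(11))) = {5/9}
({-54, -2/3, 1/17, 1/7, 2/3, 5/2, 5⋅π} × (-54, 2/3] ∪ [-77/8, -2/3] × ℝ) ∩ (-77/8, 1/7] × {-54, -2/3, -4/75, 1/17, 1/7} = ({-2/3, 1/17, 1/7} × {-2/3, -4/75, 1/17, 1/7}) ∪ ((-77/8, -2/3] × {-54, -2/3, -4/75, 1/17, 1/7})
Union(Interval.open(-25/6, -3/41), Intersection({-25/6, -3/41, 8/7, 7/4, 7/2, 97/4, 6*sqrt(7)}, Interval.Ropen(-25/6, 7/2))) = Union({8/7, 7/4}, Interval(-25/6, -3/41))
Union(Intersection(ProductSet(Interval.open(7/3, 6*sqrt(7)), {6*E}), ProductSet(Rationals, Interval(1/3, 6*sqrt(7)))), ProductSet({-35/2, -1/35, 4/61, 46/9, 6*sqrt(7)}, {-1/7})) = ProductSet({-35/2, -1/35, 4/61, 46/9, 6*sqrt(7)}, {-1/7})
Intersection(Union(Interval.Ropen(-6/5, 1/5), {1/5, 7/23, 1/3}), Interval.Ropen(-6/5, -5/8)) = Interval.Ropen(-6/5, -5/8)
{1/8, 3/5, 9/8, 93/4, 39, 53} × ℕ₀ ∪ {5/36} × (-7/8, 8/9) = ({5/36} × (-7/8, 8/9)) ∪ ({1/8, 3/5, 9/8, 93/4, 39, 53} × ℕ₀)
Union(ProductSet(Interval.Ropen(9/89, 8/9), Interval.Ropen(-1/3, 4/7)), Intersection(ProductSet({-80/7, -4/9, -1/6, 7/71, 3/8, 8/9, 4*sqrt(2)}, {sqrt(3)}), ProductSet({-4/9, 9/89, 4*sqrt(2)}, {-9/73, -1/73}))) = ProductSet(Interval.Ropen(9/89, 8/9), Interval.Ropen(-1/3, 4/7))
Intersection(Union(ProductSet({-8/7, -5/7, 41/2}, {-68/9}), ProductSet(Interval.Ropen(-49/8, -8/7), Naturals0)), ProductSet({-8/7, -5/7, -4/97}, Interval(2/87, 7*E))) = EmptySet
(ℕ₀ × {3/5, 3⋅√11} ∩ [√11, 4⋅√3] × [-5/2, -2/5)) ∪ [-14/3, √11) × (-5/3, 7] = [-14/3, √11) × (-5/3, 7]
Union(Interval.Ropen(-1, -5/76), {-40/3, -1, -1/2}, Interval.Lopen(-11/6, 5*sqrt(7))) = Union({-40/3}, Interval.Lopen(-11/6, 5*sqrt(7)))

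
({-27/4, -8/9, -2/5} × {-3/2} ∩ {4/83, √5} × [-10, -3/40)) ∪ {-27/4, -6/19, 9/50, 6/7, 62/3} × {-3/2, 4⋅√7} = {-27/4, -6/19, 9/50, 6/7, 62/3} × {-3/2, 4⋅√7}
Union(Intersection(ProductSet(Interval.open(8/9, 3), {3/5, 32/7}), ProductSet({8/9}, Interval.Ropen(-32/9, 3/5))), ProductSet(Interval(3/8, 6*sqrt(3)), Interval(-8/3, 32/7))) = ProductSet(Interval(3/8, 6*sqrt(3)), Interval(-8/3, 32/7))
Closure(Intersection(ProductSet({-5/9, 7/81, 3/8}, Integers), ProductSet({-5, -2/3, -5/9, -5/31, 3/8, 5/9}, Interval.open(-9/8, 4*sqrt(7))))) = ProductSet({-5/9, 3/8}, Range(-1, 11, 1))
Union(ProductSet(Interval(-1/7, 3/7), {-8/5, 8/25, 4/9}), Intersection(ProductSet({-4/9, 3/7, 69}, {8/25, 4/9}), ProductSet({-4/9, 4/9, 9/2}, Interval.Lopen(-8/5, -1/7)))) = ProductSet(Interval(-1/7, 3/7), {-8/5, 8/25, 4/9})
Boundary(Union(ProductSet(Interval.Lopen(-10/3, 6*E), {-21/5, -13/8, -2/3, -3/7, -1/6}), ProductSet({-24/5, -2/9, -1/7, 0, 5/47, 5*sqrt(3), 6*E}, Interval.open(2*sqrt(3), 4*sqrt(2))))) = Union(ProductSet({-24/5, -2/9, -1/7, 0, 5/47, 5*sqrt(3), 6*E}, Interval(2*sqrt(3), 4*sqrt(2))), ProductSet(Interval(-10/3, 6*E), {-21/5, -13/8, -2/3, -3/7, -1/6}))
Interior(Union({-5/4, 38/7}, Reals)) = Reals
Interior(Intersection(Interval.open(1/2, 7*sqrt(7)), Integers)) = EmptySet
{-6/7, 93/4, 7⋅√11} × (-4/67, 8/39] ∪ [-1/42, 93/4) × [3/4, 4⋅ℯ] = ([-1/42, 93/4) × [3/4, 4⋅ℯ]) ∪ ({-6/7, 93/4, 7⋅√11} × (-4/67, 8/39])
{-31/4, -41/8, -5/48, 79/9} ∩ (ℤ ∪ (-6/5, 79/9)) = {-5/48}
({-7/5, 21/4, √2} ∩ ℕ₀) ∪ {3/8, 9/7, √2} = {3/8, 9/7, √2}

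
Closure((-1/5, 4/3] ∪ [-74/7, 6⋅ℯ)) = [-74/7, 6⋅ℯ]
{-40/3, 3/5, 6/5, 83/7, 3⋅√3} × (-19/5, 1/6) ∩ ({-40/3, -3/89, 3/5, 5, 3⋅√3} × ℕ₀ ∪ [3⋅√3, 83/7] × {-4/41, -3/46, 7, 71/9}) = ({83/7, 3⋅√3} × {-4/41, -3/46}) ∪ ({-40/3, 3/5, 3⋅√3} × {0})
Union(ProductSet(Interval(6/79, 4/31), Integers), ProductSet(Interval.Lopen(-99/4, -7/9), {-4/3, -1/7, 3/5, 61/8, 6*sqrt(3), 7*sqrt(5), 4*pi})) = Union(ProductSet(Interval.Lopen(-99/4, -7/9), {-4/3, -1/7, 3/5, 61/8, 6*sqrt(3), 7*sqrt(5), 4*pi}), ProductSet(Interval(6/79, 4/31), Integers))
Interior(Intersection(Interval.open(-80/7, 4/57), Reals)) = Interval.open(-80/7, 4/57)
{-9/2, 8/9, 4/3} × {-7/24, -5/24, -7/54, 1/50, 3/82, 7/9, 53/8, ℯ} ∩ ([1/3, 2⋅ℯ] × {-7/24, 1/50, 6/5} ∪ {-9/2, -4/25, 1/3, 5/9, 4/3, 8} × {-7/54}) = ({-9/2, 4/3} × {-7/54}) ∪ ({8/9, 4/3} × {-7/24, 1/50})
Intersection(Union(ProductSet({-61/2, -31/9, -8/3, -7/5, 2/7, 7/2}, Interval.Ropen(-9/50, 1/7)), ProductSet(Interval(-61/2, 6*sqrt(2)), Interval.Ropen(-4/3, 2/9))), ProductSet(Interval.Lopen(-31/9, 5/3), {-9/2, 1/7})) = ProductSet(Interval.Lopen(-31/9, 5/3), {1/7})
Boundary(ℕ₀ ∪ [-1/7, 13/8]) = {-1/7, 13/8} ∪ (ℕ₀ \ (-1/7, 13/8))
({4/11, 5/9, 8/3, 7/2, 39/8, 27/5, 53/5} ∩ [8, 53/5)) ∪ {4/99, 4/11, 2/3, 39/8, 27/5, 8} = {4/99, 4/11, 2/3, 39/8, 27/5, 8}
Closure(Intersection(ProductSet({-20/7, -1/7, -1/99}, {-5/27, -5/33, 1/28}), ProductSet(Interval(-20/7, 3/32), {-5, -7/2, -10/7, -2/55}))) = EmptySet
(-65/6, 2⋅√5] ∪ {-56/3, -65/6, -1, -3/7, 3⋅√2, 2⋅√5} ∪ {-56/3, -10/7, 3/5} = {-56/3} ∪ [-65/6, 2⋅√5]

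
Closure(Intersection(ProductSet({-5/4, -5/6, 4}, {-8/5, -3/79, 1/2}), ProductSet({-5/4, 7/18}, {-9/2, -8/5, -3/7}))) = ProductSet({-5/4}, {-8/5})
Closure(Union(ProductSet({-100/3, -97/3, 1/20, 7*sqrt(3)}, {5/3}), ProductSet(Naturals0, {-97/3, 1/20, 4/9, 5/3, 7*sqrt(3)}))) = Union(ProductSet({-100/3, -97/3, 1/20, 7*sqrt(3)}, {5/3}), ProductSet(Naturals0, {-97/3, 1/20, 4/9, 5/3, 7*sqrt(3)}))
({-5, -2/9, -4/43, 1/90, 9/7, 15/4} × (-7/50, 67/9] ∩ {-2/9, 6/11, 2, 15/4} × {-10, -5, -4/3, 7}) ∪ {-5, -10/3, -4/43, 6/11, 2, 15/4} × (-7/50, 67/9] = ({-2/9, 15/4} × {7}) ∪ ({-5, -10/3, -4/43, 6/11, 2, 15/4} × (-7/50, 67/9])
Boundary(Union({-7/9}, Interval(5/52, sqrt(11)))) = {-7/9, 5/52, sqrt(11)}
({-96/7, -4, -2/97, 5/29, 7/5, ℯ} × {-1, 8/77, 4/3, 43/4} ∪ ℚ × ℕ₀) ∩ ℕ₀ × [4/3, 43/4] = ℕ₀ × {2, 3, …, 10}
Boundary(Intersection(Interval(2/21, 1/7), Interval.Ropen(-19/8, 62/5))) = {2/21, 1/7}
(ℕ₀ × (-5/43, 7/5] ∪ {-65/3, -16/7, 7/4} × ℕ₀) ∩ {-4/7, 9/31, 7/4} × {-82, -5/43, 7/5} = ∅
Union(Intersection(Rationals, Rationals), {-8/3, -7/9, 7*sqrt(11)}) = Union({7*sqrt(11)}, Rationals)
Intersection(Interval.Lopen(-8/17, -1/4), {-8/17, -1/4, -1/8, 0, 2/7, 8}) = {-1/4}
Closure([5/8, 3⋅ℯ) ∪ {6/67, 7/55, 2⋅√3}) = {6/67, 7/55} ∪ [5/8, 3⋅ℯ]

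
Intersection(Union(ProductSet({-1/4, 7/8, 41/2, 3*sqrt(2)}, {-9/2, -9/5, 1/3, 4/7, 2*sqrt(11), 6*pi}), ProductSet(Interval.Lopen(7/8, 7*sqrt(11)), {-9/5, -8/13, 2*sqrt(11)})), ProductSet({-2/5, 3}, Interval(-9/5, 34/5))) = ProductSet({3}, {-9/5, -8/13, 2*sqrt(11)})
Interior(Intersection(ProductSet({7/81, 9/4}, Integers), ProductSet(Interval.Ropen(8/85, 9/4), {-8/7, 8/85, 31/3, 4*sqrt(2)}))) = EmptySet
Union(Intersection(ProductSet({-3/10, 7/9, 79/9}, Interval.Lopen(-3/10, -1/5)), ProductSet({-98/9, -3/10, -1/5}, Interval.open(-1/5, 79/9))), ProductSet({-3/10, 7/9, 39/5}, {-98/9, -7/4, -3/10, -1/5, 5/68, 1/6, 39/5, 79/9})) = ProductSet({-3/10, 7/9, 39/5}, {-98/9, -7/4, -3/10, -1/5, 5/68, 1/6, 39/5, 79/9})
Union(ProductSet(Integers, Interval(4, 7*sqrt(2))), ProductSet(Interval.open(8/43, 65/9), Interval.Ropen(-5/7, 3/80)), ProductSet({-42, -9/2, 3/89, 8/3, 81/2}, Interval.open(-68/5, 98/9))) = Union(ProductSet({-42, -9/2, 3/89, 8/3, 81/2}, Interval.open(-68/5, 98/9)), ProductSet(Integers, Interval(4, 7*sqrt(2))), ProductSet(Interval.open(8/43, 65/9), Interval.Ropen(-5/7, 3/80)))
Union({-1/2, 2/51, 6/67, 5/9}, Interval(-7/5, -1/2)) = Union({2/51, 6/67, 5/9}, Interval(-7/5, -1/2))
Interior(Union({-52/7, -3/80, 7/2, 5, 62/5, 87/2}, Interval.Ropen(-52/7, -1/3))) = Interval.open(-52/7, -1/3)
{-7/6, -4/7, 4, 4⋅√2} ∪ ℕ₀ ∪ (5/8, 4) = {-7/6, -4/7, 4⋅√2} ∪ ℕ₀ ∪ (5/8, 4]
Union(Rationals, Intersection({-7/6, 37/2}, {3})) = Rationals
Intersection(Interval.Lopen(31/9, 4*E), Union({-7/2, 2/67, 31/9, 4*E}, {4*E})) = {4*E}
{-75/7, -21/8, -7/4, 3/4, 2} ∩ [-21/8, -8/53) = {-21/8, -7/4}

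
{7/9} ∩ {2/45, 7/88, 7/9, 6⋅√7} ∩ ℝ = {7/9}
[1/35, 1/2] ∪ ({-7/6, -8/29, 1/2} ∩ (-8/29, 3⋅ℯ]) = [1/35, 1/2]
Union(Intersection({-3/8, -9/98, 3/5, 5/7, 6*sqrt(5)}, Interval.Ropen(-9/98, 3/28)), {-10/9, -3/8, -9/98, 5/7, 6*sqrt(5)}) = {-10/9, -3/8, -9/98, 5/7, 6*sqrt(5)}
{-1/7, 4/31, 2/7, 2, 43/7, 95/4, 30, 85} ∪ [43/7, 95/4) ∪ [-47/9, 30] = [-47/9, 30] ∪ {85}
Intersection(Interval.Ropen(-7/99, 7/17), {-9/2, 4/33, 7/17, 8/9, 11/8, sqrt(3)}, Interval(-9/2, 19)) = {4/33}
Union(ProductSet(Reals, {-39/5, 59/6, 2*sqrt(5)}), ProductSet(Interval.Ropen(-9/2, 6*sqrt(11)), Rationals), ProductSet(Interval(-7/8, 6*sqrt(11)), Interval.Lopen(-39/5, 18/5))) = Union(ProductSet(Interval.Ropen(-9/2, 6*sqrt(11)), Rationals), ProductSet(Interval(-7/8, 6*sqrt(11)), Interval.Lopen(-39/5, 18/5)), ProductSet(Reals, {-39/5, 59/6, 2*sqrt(5)}))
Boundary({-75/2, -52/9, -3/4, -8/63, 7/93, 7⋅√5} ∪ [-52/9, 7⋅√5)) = {-75/2, -52/9, 7⋅√5}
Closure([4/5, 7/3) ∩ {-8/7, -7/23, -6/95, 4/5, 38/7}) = {4/5}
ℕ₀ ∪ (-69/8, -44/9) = (-69/8, -44/9) ∪ ℕ₀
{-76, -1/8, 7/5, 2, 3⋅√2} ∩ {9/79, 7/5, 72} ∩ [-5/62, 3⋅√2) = {7/5}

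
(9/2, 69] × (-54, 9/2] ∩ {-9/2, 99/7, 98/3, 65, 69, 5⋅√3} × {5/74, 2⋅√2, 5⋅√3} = {99/7, 98/3, 65, 69, 5⋅√3} × {5/74, 2⋅√2}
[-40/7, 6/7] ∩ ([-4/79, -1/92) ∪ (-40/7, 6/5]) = (-40/7, 6/7]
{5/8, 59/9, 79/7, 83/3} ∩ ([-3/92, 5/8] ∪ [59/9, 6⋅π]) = {5/8, 59/9, 79/7}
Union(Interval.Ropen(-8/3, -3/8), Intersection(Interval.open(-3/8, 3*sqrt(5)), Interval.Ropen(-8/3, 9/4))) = Union(Interval.Ropen(-8/3, -3/8), Interval.open(-3/8, 9/4))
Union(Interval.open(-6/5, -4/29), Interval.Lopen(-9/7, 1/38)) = Interval.Lopen(-9/7, 1/38)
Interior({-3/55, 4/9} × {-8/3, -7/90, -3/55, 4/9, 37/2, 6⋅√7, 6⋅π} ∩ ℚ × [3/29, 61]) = ∅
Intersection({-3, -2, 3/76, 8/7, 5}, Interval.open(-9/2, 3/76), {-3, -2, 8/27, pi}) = {-3, -2}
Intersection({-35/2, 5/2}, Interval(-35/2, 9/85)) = {-35/2}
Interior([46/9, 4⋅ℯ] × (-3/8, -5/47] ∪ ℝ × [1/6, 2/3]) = (ℝ × (1/6, 2/3)) ∪ ((46/9, 4⋅ℯ) × (-3/8, -5/47))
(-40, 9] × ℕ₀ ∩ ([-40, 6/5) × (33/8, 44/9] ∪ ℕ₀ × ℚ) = {0, 1, …, 9} × ℕ₀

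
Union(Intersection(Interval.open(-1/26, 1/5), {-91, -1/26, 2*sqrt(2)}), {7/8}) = {7/8}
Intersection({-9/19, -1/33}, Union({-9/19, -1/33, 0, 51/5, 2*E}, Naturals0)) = {-9/19, -1/33}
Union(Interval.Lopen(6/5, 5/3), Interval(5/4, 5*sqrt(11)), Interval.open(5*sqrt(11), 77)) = Interval.open(6/5, 77)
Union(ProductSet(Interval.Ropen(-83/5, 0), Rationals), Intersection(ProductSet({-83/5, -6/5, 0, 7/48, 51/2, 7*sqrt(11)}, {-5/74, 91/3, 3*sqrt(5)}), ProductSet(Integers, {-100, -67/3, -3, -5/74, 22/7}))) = Union(ProductSet({0}, {-5/74}), ProductSet(Interval.Ropen(-83/5, 0), Rationals))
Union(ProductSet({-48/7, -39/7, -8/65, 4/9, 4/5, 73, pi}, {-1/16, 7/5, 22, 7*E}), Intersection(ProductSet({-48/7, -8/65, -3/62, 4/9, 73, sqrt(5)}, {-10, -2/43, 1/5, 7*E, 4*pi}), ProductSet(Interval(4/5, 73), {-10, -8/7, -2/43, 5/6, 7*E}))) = Union(ProductSet({73, sqrt(5)}, {-10, -2/43, 7*E}), ProductSet({-48/7, -39/7, -8/65, 4/9, 4/5, 73, pi}, {-1/16, 7/5, 22, 7*E}))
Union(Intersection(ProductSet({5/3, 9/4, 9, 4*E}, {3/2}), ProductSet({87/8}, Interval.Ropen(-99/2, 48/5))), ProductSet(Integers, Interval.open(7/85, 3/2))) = ProductSet(Integers, Interval.open(7/85, 3/2))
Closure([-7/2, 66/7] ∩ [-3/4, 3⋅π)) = [-3/4, 3⋅π]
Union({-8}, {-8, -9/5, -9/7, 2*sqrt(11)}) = {-8, -9/5, -9/7, 2*sqrt(11)}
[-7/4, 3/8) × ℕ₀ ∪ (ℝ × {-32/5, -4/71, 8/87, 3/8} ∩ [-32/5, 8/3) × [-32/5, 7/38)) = ([-7/4, 3/8) × ℕ₀) ∪ ([-32/5, 8/3) × {-32/5, -4/71, 8/87})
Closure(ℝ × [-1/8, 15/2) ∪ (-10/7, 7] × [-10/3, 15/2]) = (ℝ × [-1/8, 15/2]) ∪ ([-10/7, 7] × {-10/3, 15/2}) ∪ ((-10/7, 7] × [-10/3, 15/2]) ∪ ({-10/7, 7} × ([-10/3, -1/8] ∪ {15/2}))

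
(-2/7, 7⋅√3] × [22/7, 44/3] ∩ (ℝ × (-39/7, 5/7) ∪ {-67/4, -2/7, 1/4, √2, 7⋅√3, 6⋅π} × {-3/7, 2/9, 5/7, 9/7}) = ∅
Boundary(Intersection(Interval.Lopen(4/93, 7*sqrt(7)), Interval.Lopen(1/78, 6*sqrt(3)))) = {4/93, 6*sqrt(3)}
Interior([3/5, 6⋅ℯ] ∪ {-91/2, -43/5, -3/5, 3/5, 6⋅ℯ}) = (3/5, 6⋅ℯ)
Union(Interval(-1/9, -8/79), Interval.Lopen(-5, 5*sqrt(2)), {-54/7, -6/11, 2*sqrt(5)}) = Union({-54/7}, Interval.Lopen(-5, 5*sqrt(2)))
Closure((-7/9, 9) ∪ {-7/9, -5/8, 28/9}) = [-7/9, 9]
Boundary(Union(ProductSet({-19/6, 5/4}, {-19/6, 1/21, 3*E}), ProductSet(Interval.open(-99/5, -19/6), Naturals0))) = Union(ProductSet({-19/6, 5/4}, {-19/6, 1/21, 3*E}), ProductSet(Interval(-99/5, -19/6), Naturals0))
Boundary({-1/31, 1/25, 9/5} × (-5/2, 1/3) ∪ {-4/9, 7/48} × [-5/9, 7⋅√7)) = ({-1/31, 1/25, 9/5} × [-5/2, 1/3]) ∪ ({-4/9, 7/48} × [-5/9, 7⋅√7])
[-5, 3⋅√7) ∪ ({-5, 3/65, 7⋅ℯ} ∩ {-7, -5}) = [-5, 3⋅√7)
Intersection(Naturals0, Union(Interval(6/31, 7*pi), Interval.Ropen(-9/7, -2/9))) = Range(1, 22, 1)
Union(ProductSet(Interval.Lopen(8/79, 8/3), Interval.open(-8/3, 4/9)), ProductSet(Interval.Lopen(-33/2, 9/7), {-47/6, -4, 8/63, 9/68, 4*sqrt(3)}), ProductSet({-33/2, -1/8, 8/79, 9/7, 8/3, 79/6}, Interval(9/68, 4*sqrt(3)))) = Union(ProductSet({-33/2, -1/8, 8/79, 9/7, 8/3, 79/6}, Interval(9/68, 4*sqrt(3))), ProductSet(Interval.Lopen(-33/2, 9/7), {-47/6, -4, 8/63, 9/68, 4*sqrt(3)}), ProductSet(Interval.Lopen(8/79, 8/3), Interval.open(-8/3, 4/9)))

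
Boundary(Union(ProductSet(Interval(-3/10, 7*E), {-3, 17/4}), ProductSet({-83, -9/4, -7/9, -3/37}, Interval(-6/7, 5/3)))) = Union(ProductSet({-83, -9/4, -7/9, -3/37}, Interval(-6/7, 5/3)), ProductSet(Interval(-3/10, 7*E), {-3, 17/4}))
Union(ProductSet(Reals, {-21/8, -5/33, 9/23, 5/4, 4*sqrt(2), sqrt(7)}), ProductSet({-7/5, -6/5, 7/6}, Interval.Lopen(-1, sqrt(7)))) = Union(ProductSet({-7/5, -6/5, 7/6}, Interval.Lopen(-1, sqrt(7))), ProductSet(Reals, {-21/8, -5/33, 9/23, 5/4, 4*sqrt(2), sqrt(7)}))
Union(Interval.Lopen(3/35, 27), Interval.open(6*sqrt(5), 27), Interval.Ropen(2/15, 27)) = Interval.Lopen(3/35, 27)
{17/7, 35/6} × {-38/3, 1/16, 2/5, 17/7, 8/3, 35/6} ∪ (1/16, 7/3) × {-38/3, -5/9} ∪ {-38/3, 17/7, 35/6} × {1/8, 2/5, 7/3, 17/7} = ((1/16, 7/3) × {-38/3, -5/9}) ∪ ({-38/3, 17/7, 35/6} × {1/8, 2/5, 7/3, 17/7}) ∪ ({17/7, 35/6} × {-38/3, 1/16, 2/5, 17/7, 8/3, 35/6})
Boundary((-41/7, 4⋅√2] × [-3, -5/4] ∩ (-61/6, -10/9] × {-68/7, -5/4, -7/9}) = [-41/7, -10/9] × {-5/4}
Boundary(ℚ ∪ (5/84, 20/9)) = (-∞, 5/84] ∪ [20/9, ∞)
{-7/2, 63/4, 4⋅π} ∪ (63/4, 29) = {-7/2, 4⋅π} ∪ [63/4, 29)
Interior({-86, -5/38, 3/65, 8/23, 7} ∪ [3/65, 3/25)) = (3/65, 3/25)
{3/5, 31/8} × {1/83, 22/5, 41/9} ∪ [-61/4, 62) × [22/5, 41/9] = ({3/5, 31/8} × {1/83, 22/5, 41/9}) ∪ ([-61/4, 62) × [22/5, 41/9])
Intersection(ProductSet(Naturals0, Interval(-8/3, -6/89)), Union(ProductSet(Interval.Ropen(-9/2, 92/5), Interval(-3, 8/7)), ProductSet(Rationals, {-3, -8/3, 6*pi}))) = Union(ProductSet(Naturals0, {-8/3}), ProductSet(Range(0, 19, 1), Interval(-8/3, -6/89)))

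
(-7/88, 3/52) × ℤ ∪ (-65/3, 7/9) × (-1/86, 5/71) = ((-7/88, 3/52) × ℤ) ∪ ((-65/3, 7/9) × (-1/86, 5/71))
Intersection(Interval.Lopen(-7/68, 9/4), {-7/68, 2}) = {2}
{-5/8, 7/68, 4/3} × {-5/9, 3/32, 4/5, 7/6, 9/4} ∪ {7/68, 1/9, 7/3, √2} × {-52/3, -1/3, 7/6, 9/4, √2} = ({-5/8, 7/68, 4/3} × {-5/9, 3/32, 4/5, 7/6, 9/4}) ∪ ({7/68, 1/9, 7/3, √2} × {-52/3, -1/3, 7/6, 9/4, √2})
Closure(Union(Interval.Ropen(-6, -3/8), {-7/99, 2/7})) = Union({-7/99, 2/7}, Interval(-6, -3/8))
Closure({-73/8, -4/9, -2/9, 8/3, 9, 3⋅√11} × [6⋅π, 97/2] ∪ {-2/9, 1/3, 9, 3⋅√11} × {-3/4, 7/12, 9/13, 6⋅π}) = ({-2/9, 1/3, 9, 3⋅√11} × {-3/4, 7/12, 9/13, 6⋅π}) ∪ ({-73/8, -4/9, -2/9, 8/3, 9, 3⋅√11} × [6⋅π, 97/2])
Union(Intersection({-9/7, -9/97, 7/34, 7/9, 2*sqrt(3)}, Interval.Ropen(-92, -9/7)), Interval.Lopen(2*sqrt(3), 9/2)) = Interval.Lopen(2*sqrt(3), 9/2)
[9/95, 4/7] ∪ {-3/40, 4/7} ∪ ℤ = ℤ ∪ {-3/40} ∪ [9/95, 4/7]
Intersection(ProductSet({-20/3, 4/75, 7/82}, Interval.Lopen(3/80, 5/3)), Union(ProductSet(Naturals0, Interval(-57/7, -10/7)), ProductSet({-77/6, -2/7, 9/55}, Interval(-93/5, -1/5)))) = EmptySet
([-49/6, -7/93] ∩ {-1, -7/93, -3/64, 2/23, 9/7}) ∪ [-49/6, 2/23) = [-49/6, 2/23)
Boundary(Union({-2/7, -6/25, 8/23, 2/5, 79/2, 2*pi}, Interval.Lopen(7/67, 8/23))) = {-2/7, -6/25, 7/67, 8/23, 2/5, 79/2, 2*pi}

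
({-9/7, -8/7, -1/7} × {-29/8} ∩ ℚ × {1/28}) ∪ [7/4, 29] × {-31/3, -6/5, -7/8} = [7/4, 29] × {-31/3, -6/5, -7/8}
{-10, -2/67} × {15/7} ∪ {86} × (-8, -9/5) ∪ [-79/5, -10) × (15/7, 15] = ({-10, -2/67} × {15/7}) ∪ ({86} × (-8, -9/5)) ∪ ([-79/5, -10) × (15/7, 15])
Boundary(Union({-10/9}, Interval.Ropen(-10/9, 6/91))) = {-10/9, 6/91}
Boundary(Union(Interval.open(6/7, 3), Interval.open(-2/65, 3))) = {-2/65, 3}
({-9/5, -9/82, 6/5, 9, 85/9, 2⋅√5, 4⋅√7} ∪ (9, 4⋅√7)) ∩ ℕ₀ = {9, 10}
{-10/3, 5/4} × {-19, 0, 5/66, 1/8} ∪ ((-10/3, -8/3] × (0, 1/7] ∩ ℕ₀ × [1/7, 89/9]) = {-10/3, 5/4} × {-19, 0, 5/66, 1/8}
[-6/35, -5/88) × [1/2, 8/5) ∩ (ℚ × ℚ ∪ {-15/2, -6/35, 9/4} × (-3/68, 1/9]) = (ℚ ∩ [-6/35, -5/88)) × (ℚ ∩ [1/2, 8/5))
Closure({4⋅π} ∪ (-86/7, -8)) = [-86/7, -8] ∪ {4⋅π}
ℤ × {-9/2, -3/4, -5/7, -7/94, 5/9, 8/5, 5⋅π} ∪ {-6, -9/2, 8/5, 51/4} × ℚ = ({-6, -9/2, 8/5, 51/4} × ℚ) ∪ (ℤ × {-9/2, -3/4, -5/7, -7/94, 5/9, 8/5, 5⋅π})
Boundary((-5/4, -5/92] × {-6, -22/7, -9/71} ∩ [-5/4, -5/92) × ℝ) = [-5/4, -5/92] × {-6, -22/7, -9/71}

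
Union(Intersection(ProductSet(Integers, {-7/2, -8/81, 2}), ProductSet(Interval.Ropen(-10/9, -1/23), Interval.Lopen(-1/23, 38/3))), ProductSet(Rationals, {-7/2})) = Union(ProductSet(Range(-1, 0, 1), {2}), ProductSet(Rationals, {-7/2}))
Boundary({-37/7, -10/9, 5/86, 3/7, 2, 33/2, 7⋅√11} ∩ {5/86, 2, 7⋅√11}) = {5/86, 2, 7⋅√11}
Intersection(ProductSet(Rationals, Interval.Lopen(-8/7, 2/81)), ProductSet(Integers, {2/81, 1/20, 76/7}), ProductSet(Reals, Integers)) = EmptySet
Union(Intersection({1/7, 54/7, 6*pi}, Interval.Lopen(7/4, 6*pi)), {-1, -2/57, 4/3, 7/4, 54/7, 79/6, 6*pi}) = {-1, -2/57, 4/3, 7/4, 54/7, 79/6, 6*pi}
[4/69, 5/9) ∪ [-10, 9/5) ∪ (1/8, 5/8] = [-10, 9/5)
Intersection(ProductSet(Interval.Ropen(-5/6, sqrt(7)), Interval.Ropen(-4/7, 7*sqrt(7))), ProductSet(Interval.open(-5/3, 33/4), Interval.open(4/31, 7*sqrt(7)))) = ProductSet(Interval.Ropen(-5/6, sqrt(7)), Interval.open(4/31, 7*sqrt(7)))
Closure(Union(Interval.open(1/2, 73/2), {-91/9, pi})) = Union({-91/9}, Interval(1/2, 73/2))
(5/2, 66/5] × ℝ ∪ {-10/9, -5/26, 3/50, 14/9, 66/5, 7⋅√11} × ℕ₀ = ((5/2, 66/5] × ℝ) ∪ ({-10/9, -5/26, 3/50, 14/9, 66/5, 7⋅√11} × ℕ₀)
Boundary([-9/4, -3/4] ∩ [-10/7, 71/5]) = {-10/7, -3/4}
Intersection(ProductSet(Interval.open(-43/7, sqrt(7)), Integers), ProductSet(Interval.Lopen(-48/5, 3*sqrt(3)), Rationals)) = ProductSet(Interval.open(-43/7, sqrt(7)), Integers)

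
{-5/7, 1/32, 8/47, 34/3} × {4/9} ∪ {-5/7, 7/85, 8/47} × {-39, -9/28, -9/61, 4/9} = ({-5/7, 1/32, 8/47, 34/3} × {4/9}) ∪ ({-5/7, 7/85, 8/47} × {-39, -9/28, -9/61, 4/9})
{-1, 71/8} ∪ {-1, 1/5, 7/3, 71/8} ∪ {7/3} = {-1, 1/5, 7/3, 71/8}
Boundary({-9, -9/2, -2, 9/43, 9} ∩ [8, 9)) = ∅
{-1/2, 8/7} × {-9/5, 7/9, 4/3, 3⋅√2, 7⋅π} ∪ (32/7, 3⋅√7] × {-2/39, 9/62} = ((32/7, 3⋅√7] × {-2/39, 9/62}) ∪ ({-1/2, 8/7} × {-9/5, 7/9, 4/3, 3⋅√2, 7⋅π})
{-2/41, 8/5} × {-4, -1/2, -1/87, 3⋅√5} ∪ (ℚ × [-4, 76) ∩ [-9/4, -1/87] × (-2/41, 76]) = ({-2/41, 8/5} × {-4, -1/2, -1/87, 3⋅√5}) ∪ ((ℚ ∩ [-9/4, -1/87]) × (-2/41, 76))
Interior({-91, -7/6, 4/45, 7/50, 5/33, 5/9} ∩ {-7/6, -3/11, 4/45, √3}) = ∅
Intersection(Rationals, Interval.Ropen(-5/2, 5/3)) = Intersection(Interval.Ropen(-5/2, 5/3), Rationals)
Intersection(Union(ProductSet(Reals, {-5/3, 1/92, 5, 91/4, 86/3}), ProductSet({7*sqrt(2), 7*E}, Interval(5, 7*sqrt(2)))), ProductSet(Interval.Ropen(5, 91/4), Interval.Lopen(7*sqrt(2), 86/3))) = ProductSet(Interval.Ropen(5, 91/4), {91/4, 86/3})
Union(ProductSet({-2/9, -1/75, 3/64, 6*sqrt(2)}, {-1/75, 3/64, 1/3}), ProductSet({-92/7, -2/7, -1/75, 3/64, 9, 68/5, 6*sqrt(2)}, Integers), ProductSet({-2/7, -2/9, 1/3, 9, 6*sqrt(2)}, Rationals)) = Union(ProductSet({-2/9, -1/75, 3/64, 6*sqrt(2)}, {-1/75, 3/64, 1/3}), ProductSet({-2/7, -2/9, 1/3, 9, 6*sqrt(2)}, Rationals), ProductSet({-92/7, -2/7, -1/75, 3/64, 9, 68/5, 6*sqrt(2)}, Integers))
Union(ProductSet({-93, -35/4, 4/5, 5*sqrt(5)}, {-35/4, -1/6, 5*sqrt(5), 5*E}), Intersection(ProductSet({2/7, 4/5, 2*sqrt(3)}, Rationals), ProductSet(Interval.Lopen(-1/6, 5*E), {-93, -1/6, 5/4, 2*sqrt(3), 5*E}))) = Union(ProductSet({2/7, 4/5, 2*sqrt(3)}, {-93, -1/6, 5/4}), ProductSet({-93, -35/4, 4/5, 5*sqrt(5)}, {-35/4, -1/6, 5*sqrt(5), 5*E}))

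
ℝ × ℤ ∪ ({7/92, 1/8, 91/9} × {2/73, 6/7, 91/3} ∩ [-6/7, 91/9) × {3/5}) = ℝ × ℤ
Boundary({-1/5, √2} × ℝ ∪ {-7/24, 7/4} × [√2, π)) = ({-1/5, √2} × ℝ) ∪ ({-7/24, 7/4} × [√2, π])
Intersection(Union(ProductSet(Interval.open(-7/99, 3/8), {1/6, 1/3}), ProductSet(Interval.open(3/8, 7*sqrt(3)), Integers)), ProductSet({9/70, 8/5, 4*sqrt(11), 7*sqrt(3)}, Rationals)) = Union(ProductSet({9/70}, {1/6, 1/3}), ProductSet({8/5}, Integers))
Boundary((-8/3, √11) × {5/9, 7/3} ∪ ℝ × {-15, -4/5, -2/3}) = (ℝ × {-15, -4/5, -2/3}) ∪ ([-8/3, √11] × {5/9, 7/3})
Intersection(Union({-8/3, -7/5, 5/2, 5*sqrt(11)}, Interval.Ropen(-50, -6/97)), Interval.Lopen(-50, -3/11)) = Interval.Lopen(-50, -3/11)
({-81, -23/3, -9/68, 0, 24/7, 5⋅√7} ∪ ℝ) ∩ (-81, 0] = (-81, 0]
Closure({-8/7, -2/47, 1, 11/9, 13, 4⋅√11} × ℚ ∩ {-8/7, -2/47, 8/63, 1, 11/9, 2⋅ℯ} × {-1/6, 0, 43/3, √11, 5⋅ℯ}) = {-8/7, -2/47, 1, 11/9} × {-1/6, 0, 43/3}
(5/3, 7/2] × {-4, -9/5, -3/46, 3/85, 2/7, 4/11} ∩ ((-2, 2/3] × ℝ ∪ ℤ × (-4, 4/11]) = {2, 3} × {-9/5, -3/46, 3/85, 2/7, 4/11}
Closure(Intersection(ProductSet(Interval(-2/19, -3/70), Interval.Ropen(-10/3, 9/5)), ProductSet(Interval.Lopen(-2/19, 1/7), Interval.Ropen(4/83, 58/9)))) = Union(ProductSet({-2/19, -3/70}, Interval(4/83, 9/5)), ProductSet(Interval(-2/19, -3/70), {4/83, 9/5}), ProductSet(Interval.Lopen(-2/19, -3/70), Interval.Ropen(4/83, 9/5)))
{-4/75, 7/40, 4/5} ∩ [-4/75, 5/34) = {-4/75}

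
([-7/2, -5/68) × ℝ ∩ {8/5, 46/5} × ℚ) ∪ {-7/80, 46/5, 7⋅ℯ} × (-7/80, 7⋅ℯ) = {-7/80, 46/5, 7⋅ℯ} × (-7/80, 7⋅ℯ)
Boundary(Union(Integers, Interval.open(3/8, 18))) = Union(Complement(Integers, Interval.open(3/8, 18)), {3/8})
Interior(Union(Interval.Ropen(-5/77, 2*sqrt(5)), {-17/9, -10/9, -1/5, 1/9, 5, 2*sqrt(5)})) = Interval.open(-5/77, 2*sqrt(5))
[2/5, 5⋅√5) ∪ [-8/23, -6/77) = [-8/23, -6/77) ∪ [2/5, 5⋅√5)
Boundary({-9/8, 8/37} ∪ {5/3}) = {-9/8, 8/37, 5/3}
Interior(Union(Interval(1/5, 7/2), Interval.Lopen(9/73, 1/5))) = Interval.open(9/73, 7/2)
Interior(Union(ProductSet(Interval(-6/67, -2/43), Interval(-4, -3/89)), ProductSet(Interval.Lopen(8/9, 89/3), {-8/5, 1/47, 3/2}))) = ProductSet(Interval.open(-6/67, -2/43), Interval.open(-4, -3/89))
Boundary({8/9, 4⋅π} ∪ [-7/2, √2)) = {-7/2, √2, 4⋅π}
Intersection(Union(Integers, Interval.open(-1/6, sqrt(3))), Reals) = Union(Integers, Interval.open(-1/6, sqrt(3)))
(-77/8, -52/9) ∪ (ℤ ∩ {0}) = (-77/8, -52/9) ∪ {0}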